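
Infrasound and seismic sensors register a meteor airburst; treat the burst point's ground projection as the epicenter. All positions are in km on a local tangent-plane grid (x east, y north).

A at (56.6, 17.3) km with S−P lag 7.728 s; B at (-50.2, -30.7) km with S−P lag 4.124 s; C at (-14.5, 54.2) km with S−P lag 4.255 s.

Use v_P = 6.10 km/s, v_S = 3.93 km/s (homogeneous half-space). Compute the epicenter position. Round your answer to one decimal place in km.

Distance from S−P lag: d = Δt · v_P v_S / (v_P − v_S) = Δt · (6.10·3.93)/(6.10−3.93) ≈ 11.0475·Δt.
So d_A = 85.37, d_B = 45.56, d_C = 47.01 km.
Circle about each station: (x − 56.6)² + (y − 17.3)² = 85.37²; (x + 50.2)² + (y + 30.7)² = 45.56²; (x + 14.5)² + (y − 54.2)² = 47.01².
Subtracting pairs of circle equations eliminates x²+y² and gives linear equations (the radical axes):
-213.6 x − 96.0 y = 5172.00
-142.2 x + 73.8 y = 4723.14
Solving the 2×2 system: x ≈ -28.4, y ≈ 9.3 km.

x ≈ -28.4 km, y ≈ 9.3 km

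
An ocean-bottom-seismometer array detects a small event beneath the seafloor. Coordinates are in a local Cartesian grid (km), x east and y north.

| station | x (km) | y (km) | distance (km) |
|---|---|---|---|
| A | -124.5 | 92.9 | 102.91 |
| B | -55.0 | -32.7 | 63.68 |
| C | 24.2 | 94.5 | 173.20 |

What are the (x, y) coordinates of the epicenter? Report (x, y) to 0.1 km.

Circle about each station: (x + 124.5)² + (y − 92.9)² = 102.91²; (x + 55.0)² + (y + 32.7)² = 63.68²; (x − 24.2)² + (y − 94.5)² = 173.20².
Subtracting pairs of circle equations eliminates x²+y² and gives linear equations (the radical axes):
139.0 x − 251.2 y = -13501.04
297.4 x + 3.2 y = -34022.54
Solving the 2×2 system: x ≈ -114.3, y ≈ -9.5 km.
Check against A (with the unrounded x, y): √((x + 124.5)²+(y − 92.9)²) = 102.91 ≈ 102.91 km. ✓

(-114.3, -9.5)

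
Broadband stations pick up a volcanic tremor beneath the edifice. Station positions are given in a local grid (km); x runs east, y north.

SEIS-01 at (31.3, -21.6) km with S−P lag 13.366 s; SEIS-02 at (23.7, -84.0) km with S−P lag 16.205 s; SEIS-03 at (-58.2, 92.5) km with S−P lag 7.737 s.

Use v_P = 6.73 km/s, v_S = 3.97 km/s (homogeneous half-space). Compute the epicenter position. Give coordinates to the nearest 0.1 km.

x ≈ -89.6 km, y ≈ 24.5 km

Distance from S−P lag: d = Δt · v_P v_S / (v_P − v_S) = Δt · (6.73·3.97)/(6.73−3.97) ≈ 9.6805·Δt.
So d_SEIS-01 = 129.39, d_SEIS-02 = 156.87, d_SEIS-03 = 74.90 km.
Circle about each station: (x − 31.3)² + (y + 21.6)² = 129.39²; (x − 23.7)² + (y + 84.0)² = 156.87²; (x + 58.2)² + (y − 92.5)² = 74.90².
Subtracting the SEIS-01 equation from the SEIS-02 and SEIS-03 equations removes the quadratic terms:
-15.2 x − 124.8 y = -1694.98
-179.0 x + 228.2 y = 21629.00
Solving the 2×2 system: x ≈ -89.6, y ≈ 24.5 km.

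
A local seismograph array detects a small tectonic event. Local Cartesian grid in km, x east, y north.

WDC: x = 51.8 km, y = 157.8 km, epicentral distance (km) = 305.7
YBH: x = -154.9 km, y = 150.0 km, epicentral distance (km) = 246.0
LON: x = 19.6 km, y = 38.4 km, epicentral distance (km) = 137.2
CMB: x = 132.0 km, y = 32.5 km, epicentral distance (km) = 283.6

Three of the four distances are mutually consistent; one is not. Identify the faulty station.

Solve using three stations at a time. Using WDC, YBH, CMB (subtract circle equations pairwise → linear system) gives (x, y) ≈ (-121.9, -93.7).
Distances from that point to each station vs reported:
  WDC: calculated 305.6 vs reported 305.7 → residual 0.1 km
  YBH: calculated 245.9 vs reported 246.0 → residual 0.1 km
  LON: calculated 193.5 vs reported 137.2 → residual 56.3 km
  CMB: calculated 283.5 vs reported 283.6 → residual 0.1 km
WDC, YBH, CMB are mutually consistent (residuals ≈ 0); LON is off by 56.3 km.

LON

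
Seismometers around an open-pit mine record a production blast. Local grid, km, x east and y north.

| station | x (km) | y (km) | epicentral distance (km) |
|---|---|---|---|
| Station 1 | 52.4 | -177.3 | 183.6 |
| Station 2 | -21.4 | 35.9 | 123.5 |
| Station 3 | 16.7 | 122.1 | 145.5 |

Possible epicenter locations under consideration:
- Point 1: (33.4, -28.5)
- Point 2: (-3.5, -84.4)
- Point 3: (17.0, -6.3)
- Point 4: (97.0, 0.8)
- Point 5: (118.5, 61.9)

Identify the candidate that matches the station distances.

For each candidate, compare |candidate − station| to the reported distance:
Point 1: residuals Station 1 33.6, Station 2 38.9, Station 3 6.0 → max 38.9 km
Point 2: residuals Station 1 75.2, Station 2 1.9, Station 3 62.0 → max 75.2 km
Point 3: residuals Station 1 9.0, Station 2 66.4, Station 3 17.1 → max 66.4 km
Point 4: residuals Station 1 0.0, Station 2 0.0, Station 3 0.0 → max 0.0 km
Point 5: residuals Station 1 64.6, Station 2 18.8, Station 3 27.2 → max 64.6 km
Only Point 4 has all residuals ≈ 0.

Point 4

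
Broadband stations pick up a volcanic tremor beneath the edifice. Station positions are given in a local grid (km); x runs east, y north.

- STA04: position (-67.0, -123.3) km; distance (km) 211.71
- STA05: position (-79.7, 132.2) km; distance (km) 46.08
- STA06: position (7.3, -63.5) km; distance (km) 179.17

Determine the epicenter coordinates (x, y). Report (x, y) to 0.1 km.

x ≈ -89.6 km, y ≈ 87.2 km

Circle about each station: (x + 67.0)² + (y + 123.3)² = 211.71²; (x + 79.7)² + (y − 132.2)² = 46.08²; (x − 7.3)² + (y + 63.5)² = 179.17².
Subtracting the STA04 equation from the STA05 and STA06 equations removes the quadratic terms:
-25.4 x + 511.0 y = 46834.80
148.6 x + 119.6 y = -2887.11
Solving the 2×2 system: x ≈ -89.6, y ≈ 87.2 km.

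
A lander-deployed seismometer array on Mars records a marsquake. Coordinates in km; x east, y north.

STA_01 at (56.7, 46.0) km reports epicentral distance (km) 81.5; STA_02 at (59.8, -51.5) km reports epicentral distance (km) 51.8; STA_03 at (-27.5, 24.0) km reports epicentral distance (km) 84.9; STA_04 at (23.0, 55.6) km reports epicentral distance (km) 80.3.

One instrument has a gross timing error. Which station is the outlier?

STA_03

Solve using three stations at a time. Using STA_01, STA_02, STA_04 (subtract circle equations pairwise → linear system) gives (x, y) ≈ (15.5, -24.4).
Distances from that point to each station vs reported:
  STA_01: calculated 81.6 vs reported 81.5 → residual 0.1 km
  STA_02: calculated 51.9 vs reported 51.8 → residual 0.1 km
  STA_03: calculated 64.8 vs reported 84.9 → residual 20.1 km
  STA_04: calculated 80.4 vs reported 80.3 → residual 0.1 km
STA_01, STA_02, STA_04 are mutually consistent (residuals ≈ 0); STA_03 is off by 20.1 km.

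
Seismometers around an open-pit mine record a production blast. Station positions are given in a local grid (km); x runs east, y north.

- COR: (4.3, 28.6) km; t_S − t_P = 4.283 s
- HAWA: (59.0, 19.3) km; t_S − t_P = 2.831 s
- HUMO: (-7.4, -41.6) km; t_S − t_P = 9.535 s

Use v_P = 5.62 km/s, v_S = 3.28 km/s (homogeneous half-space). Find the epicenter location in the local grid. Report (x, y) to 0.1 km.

x ≈ 36.7 km, y ≈ 19.2 km

Distance from S−P lag: d = Δt · v_P v_S / (v_P − v_S) = Δt · (5.62·3.28)/(5.62−3.28) ≈ 7.8776·Δt.
So d_COR = 33.74, d_HAWA = 22.30, d_HUMO = 75.11 km.
Circle about each station: (x − 4.3)² + (y − 28.6)² = 33.74²; (x − 59.0)² + (y − 19.3)² = 22.30²; (x + 7.4)² + (y + 41.6)² = 75.11².
Subtracting the COR equation from the HAWA and HUMO equations removes the quadratic terms:
109.4 x − 18.6 y = 3658.14
-23.4 x − 140.4 y = -3554.25
Solving the 2×2 system: x ≈ 36.7, y ≈ 19.2 km.
Check against COR (with the unrounded x, y): √((x − 4.3)²+(y − 28.6)²) = 33.74 ≈ 33.74 km. ✓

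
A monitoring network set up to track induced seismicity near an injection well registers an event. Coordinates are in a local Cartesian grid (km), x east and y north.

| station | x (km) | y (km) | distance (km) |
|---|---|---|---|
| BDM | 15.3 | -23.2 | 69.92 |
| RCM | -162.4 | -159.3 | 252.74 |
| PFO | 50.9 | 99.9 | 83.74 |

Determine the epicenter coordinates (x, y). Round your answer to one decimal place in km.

(-9.7, 42.1)

Circle about each station: (x − 15.3)² + (y + 23.2)² = 69.92²; (x + 162.4)² + (y + 159.3)² = 252.74²; (x − 50.9)² + (y − 99.9)² = 83.74².
Subtracting pairs of circle equations eliminates x²+y² and gives linear equations (the radical axes):
-355.4 x − 272.2 y = -8010.78
71.2 x + 246.2 y = 9674.91
Solving the 2×2 system: x ≈ -9.7, y ≈ 42.1 km.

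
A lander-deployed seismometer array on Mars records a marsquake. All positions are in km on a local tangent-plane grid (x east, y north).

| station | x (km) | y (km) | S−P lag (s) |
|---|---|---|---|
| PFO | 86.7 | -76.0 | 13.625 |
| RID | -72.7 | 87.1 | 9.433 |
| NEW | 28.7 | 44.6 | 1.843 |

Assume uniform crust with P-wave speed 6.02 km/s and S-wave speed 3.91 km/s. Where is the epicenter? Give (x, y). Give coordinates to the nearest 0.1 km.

Distance from S−P lag: d = Δt · v_P v_S / (v_P − v_S) = Δt · (6.02·3.91)/(6.02−3.91) ≈ 11.1555·Δt.
So d_PFO = 151.99, d_RID = 105.23, d_NEW = 20.56 km.
Circle about each station: (x − 86.7)² + (y + 76.0)² = 151.99²; (x + 72.7)² + (y − 87.1)² = 105.23²; (x − 28.7)² + (y − 44.6)² = 20.56².
Subtracting the PFO equation from the RID and NEW equations removes the quadratic terms:
-318.8 x + 326.2 y = 11606.42
-116.0 x + 241.2 y = 12198.21
Solving the 2×2 system: x ≈ 30.2, y ≈ 65.1 km.

x ≈ 30.2 km, y ≈ 65.1 km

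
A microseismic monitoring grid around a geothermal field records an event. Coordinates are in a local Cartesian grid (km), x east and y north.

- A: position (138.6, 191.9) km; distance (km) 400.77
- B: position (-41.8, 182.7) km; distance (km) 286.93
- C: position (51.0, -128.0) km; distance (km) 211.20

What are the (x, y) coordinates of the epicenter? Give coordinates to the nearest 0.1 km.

(-154.9, -81.0)

Circle about each station: (x − 138.6)² + (y − 191.9)² = 400.77²; (x + 41.8)² + (y − 182.7)² = 286.93²; (x − 51.0)² + (y + 128.0)² = 211.20².
Subtracting pairs of circle equations eliminates x²+y² and gives linear equations (the radical axes):
-360.8 x − 18.4 y = 57378.73
-175.2 x − 639.8 y = 78960.58
Solving the 2×2 system: x ≈ -154.9, y ≈ -81.0 km.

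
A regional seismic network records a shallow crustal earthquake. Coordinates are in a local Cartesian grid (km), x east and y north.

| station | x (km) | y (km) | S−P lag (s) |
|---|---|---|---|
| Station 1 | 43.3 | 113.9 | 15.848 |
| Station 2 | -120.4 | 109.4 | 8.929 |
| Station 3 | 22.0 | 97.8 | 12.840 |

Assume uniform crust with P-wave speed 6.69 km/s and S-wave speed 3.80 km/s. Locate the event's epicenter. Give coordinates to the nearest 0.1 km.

Distance from S−P lag: d = Δt · v_P v_S / (v_P − v_S) = Δt · (6.69·3.80)/(6.69−3.80) ≈ 8.7965·Δt.
So d_Station 1 = 139.41, d_Station 2 = 78.54, d_Station 3 = 112.95 km.
Circle about each station: (x − 43.3)² + (y − 113.9)² = 139.41²; (x + 120.4)² + (y − 109.4)² = 78.54²; (x − 22.0)² + (y − 97.8)² = 112.95².
Subtracting the Station 1 equation from the Station 2 and Station 3 equations removes the quadratic terms:
-327.4 x − 9.0 y = 24883.04
-42.6 x − 32.2 y = 1878.19
Solving the 2×2 system: x ≈ -77.2, y ≈ 43.8 km.
Check against Station 1 (with the unrounded x, y): √((x − 43.3)²+(y − 113.9)²) = 139.41 ≈ 139.41 km. ✓

x ≈ -77.2 km, y ≈ 43.8 km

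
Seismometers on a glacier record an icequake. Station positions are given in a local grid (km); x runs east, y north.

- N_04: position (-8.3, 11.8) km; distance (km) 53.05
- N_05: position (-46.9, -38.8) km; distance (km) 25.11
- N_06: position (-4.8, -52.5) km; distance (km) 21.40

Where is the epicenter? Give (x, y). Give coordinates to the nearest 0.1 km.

x ≈ -21.8 km, y ≈ -39.5 km

Circle about each station: (x + 8.3)² + (y − 11.8)² = 53.05²; (x + 46.9)² + (y + 38.8)² = 25.11²; (x + 4.8)² + (y + 52.5)² = 21.40².
Subtracting the N_04 equation from the N_05 and N_06 equations removes the quadratic terms:
-77.2 x − 101.2 y = 5680.71
7.0 x − 128.6 y = 4927.50
Solving the 2×2 system: x ≈ -21.8, y ≈ -39.5 km.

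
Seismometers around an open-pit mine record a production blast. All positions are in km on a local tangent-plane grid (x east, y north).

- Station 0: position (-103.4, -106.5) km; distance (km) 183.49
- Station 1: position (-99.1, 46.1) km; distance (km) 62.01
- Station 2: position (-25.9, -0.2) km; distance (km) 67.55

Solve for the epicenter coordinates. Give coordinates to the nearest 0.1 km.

-40.3 km east, 65.8 km north

Circle about each station: (x + 103.4)² + (y + 106.5)² = 183.49²; (x + 99.1)² + (y − 46.1)² = 62.01²; (x + 25.9)² + (y + 0.2)² = 67.55².
Subtracting pairs of circle equations eliminates x²+y² and gives linear equations (the radical axes):
8.6 x + 305.2 y = 19735.55
155.0 x + 212.6 y = 7742.62
Solving the 2×2 system: x ≈ -40.3, y ≈ 65.8 km.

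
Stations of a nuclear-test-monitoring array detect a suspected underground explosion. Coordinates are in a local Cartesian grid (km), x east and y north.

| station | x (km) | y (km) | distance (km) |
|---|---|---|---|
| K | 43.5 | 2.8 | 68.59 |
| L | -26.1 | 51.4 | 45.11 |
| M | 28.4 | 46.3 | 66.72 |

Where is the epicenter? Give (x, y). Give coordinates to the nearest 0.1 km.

-25.0 km east, 6.3 km north

Circle about each station: (x − 43.5)² + (y − 2.8)² = 68.59²; (x + 26.1)² + (y − 51.4)² = 45.11²; (x − 28.4)² + (y − 46.3)² = 66.72².
Subtracting pairs of circle equations eliminates x²+y² and gives linear equations (the radical axes):
-139.2 x + 97.2 y = 4092.76
-30.2 x + 87.0 y = 1303.19
Solving the 2×2 system: x ≈ -25.0, y ≈ 6.3 km.
Check against K (with the unrounded x, y): √((x − 43.5)²+(y − 2.8)²) = 68.59 ≈ 68.59 km. ✓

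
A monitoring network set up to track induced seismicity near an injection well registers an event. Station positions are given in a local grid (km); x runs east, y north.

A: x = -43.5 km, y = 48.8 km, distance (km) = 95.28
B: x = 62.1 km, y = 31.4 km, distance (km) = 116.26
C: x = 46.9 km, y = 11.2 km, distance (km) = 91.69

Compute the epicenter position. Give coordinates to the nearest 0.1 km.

-25.7 km east, -44.8 km north

Circle about each station: (x + 43.5)² + (y − 48.8)² = 95.28²; (x − 62.1)² + (y − 31.4)² = 116.26²; (x − 46.9)² + (y − 11.2)² = 91.69².
Subtracting the A equation from the B and C equations removes the quadratic terms:
211.2 x − 34.8 y = -3869.43
180.8 x − 75.2 y = -1277.42
Solving the 2×2 system: x ≈ -25.7, y ≈ -44.8 km.
Check against A (with the unrounded x, y): √((x + 43.5)²+(y − 48.8)²) = 95.29 ≈ 95.28 km. ✓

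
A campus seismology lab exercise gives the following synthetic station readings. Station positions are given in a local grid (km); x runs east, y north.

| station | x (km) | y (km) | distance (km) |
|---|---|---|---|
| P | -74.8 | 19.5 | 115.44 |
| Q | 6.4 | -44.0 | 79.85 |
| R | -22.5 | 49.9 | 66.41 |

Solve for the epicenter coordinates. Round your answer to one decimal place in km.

Circle about each station: (x + 74.8)² + (y − 19.5)² = 115.44²; (x − 6.4)² + (y + 44.0)² = 79.85²; (x + 22.5)² + (y − 49.9)² = 66.41².
Subtracting the P equation from the Q and R equations removes the quadratic terms:
162.4 x − 127.0 y = 2952.04
104.6 x + 60.8 y = 5937.08
Solving the 2×2 system: x ≈ 40.3, y ≈ 28.3 km.
Check against P (with the unrounded x, y): √((x + 74.8)²+(y − 19.5)²) = 115.45 ≈ 115.44 km. ✓

(40.3, 28.3)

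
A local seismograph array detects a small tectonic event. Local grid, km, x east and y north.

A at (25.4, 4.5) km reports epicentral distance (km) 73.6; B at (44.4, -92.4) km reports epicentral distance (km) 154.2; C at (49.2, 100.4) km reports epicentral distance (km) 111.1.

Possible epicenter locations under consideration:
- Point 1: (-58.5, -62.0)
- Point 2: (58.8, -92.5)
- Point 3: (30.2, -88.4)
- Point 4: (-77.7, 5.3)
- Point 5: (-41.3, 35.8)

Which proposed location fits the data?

For each candidate, compare |candidate − station| to the reported distance:
Point 1: residuals A 33.5, B 46.9, C 83.8 → max 83.8 km
Point 2: residuals A 29.0, B 139.8, C 82.0 → max 139.8 km
Point 3: residuals A 19.4, B 139.4, C 78.7 → max 139.4 km
Point 4: residuals A 29.5, B 2.2, C 47.5 → max 47.5 km
Point 5: residuals A 0.1, B 0.0, C 0.1 → max 0.1 km
Only Point 5 has all residuals ≈ 0.

Point 5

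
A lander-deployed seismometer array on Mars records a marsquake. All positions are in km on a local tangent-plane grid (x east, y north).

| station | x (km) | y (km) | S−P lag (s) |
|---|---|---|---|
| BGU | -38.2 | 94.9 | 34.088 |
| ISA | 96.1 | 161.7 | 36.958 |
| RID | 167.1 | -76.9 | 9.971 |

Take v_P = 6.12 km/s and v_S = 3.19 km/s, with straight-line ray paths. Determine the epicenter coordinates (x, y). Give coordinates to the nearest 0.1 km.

x ≈ 101.1 km, y ≈ -84.5 km

Distance from S−P lag: d = Δt · v_P v_S / (v_P − v_S) = Δt · (6.12·3.19)/(6.12−3.19) ≈ 6.6631·Δt.
So d_BGU = 227.13, d_ISA = 246.25, d_RID = 66.44 km.
Circle about each station: (x + 38.2)² + (y − 94.9)² = 227.13²; (x − 96.1)² + (y − 161.7)² = 246.25²; (x − 167.1)² + (y + 76.9)² = 66.44².
Subtracting the BGU equation from the ISA and RID equations removes the quadratic terms:
268.6 x + 133.6 y = 15865.82
410.6 x − 343.6 y = 70544.53
Solving the 2×2 system: x ≈ 101.1, y ≈ -84.5 km.
Check against BGU (with the unrounded x, y): √((x + 38.2)²+(y − 94.9)²) = 227.13 ≈ 227.13 km. ✓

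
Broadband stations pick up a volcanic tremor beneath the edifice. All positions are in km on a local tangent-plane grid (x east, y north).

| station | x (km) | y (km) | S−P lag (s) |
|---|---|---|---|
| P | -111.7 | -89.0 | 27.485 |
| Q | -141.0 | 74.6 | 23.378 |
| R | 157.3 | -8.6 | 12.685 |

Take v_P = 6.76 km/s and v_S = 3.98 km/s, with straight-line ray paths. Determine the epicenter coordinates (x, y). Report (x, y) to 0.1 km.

Distance from S−P lag: d = Δt · v_P v_S / (v_P − v_S) = Δt · (6.76·3.98)/(6.76−3.98) ≈ 9.6780·Δt.
So d_P = 266.00, d_Q = 226.25, d_R = 122.77 km.
Circle about each station: (x + 111.7)² + (y + 89.0)² = 266.00²; (x + 141.0)² + (y − 74.6)² = 226.25²; (x − 157.3)² + (y + 8.6)² = 122.77².
Subtracting pairs of circle equations eliminates x²+y² and gives linear equations (the radical axes):
-58.6 x + 327.2 y = 24615.21
538.0 x + 160.8 y = 60102.89
Solving the 2×2 system: x ≈ 84.7, y ≈ 90.4 km.

84.7 km east, 90.4 km north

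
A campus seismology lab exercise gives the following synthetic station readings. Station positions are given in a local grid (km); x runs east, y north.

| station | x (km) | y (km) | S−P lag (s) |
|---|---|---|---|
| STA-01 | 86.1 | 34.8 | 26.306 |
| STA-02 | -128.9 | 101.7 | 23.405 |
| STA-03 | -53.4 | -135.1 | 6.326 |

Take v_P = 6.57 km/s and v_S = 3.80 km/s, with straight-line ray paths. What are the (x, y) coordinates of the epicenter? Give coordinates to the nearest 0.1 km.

-103.4 km east, -107.7 km north

Distance from S−P lag: d = Δt · v_P v_S / (v_P − v_S) = Δt · (6.57·3.80)/(6.57−3.80) ≈ 9.0130·Δt.
So d_STA-01 = 237.10, d_STA-02 = 210.95, d_STA-03 = 57.02 km.
Circle about each station: (x − 86.1)² + (y − 34.8)² = 237.10²; (x + 128.9)² + (y − 101.7)² = 210.95²; (x + 53.4)² + (y + 135.1)² = 57.02².
Subtracting the STA-01 equation from the STA-02 and STA-03 equations removes the quadratic terms:
-430.0 x + 133.8 y = 30050.36
-279.0 x − 339.8 y = 65444.45
Solving the 2×2 system: x ≈ -103.4, y ≈ -107.7 km.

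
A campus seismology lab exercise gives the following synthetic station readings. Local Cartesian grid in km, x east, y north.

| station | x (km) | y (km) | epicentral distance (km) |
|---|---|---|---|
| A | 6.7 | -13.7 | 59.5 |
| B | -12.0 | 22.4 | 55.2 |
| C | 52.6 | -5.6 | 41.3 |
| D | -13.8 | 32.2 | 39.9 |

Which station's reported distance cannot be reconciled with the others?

D

Solve using three stations at a time. Using A, B, C (subtract circle equations pairwise → linear system) gives (x, y) ≈ (41.9, 34.3).
Distances from that point to each station vs reported:
  A: calculated 59.5 vs reported 59.5 → residual 0.0 km
  B: calculated 55.2 vs reported 55.2 → residual 0.0 km
  C: calculated 41.3 vs reported 41.3 → residual 0.0 km
  D: calculated 55.7 vs reported 39.9 → residual 15.8 km
A, B, C are mutually consistent (residuals ≈ 0); D is off by 15.8 km.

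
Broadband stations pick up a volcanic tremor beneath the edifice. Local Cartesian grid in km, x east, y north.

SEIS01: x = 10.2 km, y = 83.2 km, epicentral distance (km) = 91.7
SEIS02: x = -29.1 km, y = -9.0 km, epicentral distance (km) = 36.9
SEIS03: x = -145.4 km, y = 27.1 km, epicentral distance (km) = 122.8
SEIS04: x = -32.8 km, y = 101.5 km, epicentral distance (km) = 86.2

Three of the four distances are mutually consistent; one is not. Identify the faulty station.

Solve using three stations at a time. Using SEIS01, SEIS02, SEIS04 (subtract circle equations pairwise → linear system) gives (x, y) ≈ (-54.3, 18.0).
Distances from that point to each station vs reported:
  SEIS01: calculated 91.7 vs reported 91.7 → residual 0.0 km
  SEIS02: calculated 36.9 vs reported 36.9 → residual 0.0 km
  SEIS03: calculated 91.5 vs reported 122.8 → residual 31.3 km
  SEIS04: calculated 86.2 vs reported 86.2 → residual 0.0 km
SEIS01, SEIS02, SEIS04 are mutually consistent (residuals ≈ 0); SEIS03 is off by 31.3 km.

SEIS03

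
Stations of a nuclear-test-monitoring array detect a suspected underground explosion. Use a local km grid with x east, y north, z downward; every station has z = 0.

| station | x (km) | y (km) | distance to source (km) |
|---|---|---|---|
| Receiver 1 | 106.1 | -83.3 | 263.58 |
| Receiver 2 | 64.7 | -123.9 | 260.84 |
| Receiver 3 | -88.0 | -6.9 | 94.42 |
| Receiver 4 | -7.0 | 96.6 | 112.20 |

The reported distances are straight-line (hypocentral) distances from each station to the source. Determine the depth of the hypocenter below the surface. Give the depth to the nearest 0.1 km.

Each station gives a sphere (x−x_i)² + (y−y_i)² + z² = d_i² (stations at z=0).
Subtracting the Receiver 1 sphere from Receiver 2 and Receiver 3: z² cancels, leaving linear equations in x and y:
-82.8 x − 81.2 y = 2778.11
-388.2 x + 152.8 y = 50154.79
Solving: x ≈ -101.804, y ≈ 69.597 km (keep extra digits for the depth step; rounded: -101.8, 69.6).
Then from the Receiver 1 sphere: z² = 263.58² − (x − 106.1)² − (y + 83.3)² with x = -101.804, y = 69.597, so z ≈ 53.599 ≈ 53.6 km.

depth ≈ 53.6 km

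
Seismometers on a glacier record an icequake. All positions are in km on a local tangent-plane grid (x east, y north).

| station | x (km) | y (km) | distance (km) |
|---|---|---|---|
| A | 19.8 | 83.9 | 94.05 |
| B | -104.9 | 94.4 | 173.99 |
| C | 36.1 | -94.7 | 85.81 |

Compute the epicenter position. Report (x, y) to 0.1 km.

35.1 km east, -8.9 km north

Circle about each station: (x − 19.8)² + (y − 83.9)² = 94.05²; (x + 104.9)² + (y − 94.4)² = 173.99²; (x − 36.1)² + (y + 94.7)² = 85.81².
Subtracting pairs of circle equations eliminates x²+y² and gives linear equations (the radical axes):
-249.4 x + 21.0 y = -8943.00
32.6 x − 357.2 y = 4322.10
Solving the 2×2 system: x ≈ 35.1, y ≈ -8.9 km.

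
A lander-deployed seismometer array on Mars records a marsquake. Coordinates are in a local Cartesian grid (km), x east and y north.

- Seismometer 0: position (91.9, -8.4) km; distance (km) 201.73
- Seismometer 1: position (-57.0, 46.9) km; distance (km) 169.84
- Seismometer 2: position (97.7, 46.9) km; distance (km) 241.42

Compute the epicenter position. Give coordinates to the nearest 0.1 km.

(-74.8, -122.0)

Circle about each station: (x − 91.9)² + (y + 8.4)² = 201.73²; (x + 57.0)² + (y − 46.9)² = 169.84²; (x − 97.7)² + (y − 46.9)² = 241.42².
Subtracting the Seismometer 0 equation from the Seismometer 1 and Seismometer 2 equations removes the quadratic terms:
-297.8 x + 110.6 y = 8781.81
11.6 x + 110.6 y = -14359.89
Solving the 2×2 system: x ≈ -74.8, y ≈ -122.0 km.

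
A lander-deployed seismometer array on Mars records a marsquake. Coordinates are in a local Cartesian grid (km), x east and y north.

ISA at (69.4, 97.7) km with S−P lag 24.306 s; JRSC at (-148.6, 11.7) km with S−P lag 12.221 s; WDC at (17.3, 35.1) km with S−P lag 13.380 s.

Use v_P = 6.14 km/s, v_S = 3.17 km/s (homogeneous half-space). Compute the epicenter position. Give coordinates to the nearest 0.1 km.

Distance from S−P lag: d = Δt · v_P v_S / (v_P − v_S) = Δt · (6.14·3.17)/(6.14−3.17) ≈ 6.5535·Δt.
So d_ISA = 159.29, d_JRSC = 80.09, d_WDC = 87.69 km.
Circle about each station: (x − 69.4)² + (y − 97.7)² = 159.29²; (x + 148.6)² + (y − 11.7)² = 80.09²; (x − 17.3)² + (y − 35.1)² = 87.69².
Subtracting the ISA equation from the JRSC and WDC equations removes the quadratic terms:
-436.0 x − 172.0 y = 26816.10
-104.2 x − 125.2 y = 4853.42
Solving the 2×2 system: x ≈ -68.8, y ≈ 18.5 km.

(-68.8, 18.5)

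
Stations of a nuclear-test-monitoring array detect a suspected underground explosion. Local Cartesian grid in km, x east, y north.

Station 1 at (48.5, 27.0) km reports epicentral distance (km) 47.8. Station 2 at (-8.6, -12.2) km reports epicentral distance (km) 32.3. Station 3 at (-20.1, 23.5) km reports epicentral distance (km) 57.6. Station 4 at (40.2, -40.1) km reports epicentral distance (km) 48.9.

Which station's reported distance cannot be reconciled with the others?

Station 4

Solve using three stations at a time. Using Station 1, Station 2, Station 3 (subtract circle equations pairwise → linear system) gives (x, y) ≈ (23.7, -13.9).
Distances from that point to each station vs reported:
  Station 1: calculated 47.9 vs reported 47.8 → residual 0.1 km
  Station 2: calculated 32.4 vs reported 32.3 → residual 0.1 km
  Station 3: calculated 57.6 vs reported 57.6 → residual 0.0 km
  Station 4: calculated 30.9 vs reported 48.9 → residual 18.0 km
Station 1, Station 2, Station 3 are mutually consistent (residuals ≈ 0); Station 4 is off by 18.0 km.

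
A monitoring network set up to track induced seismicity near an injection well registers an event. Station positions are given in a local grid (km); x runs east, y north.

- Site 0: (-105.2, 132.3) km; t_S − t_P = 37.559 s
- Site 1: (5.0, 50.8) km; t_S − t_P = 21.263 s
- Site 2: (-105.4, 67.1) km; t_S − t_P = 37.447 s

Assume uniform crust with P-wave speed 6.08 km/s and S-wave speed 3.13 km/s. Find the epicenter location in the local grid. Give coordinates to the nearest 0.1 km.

134.4 km east, 96.3 km north

Distance from S−P lag: d = Δt · v_P v_S / (v_P − v_S) = Δt · (6.08·3.13)/(6.08−3.13) ≈ 6.4510·Δt.
So d_Site 0 = 242.29, d_Site 1 = 137.17, d_Site 2 = 241.57 km.
Circle about each station: (x + 105.2)² + (y − 132.3)² = 242.29²; (x − 5.0)² + (y − 50.8)² = 137.17²; (x + 105.4)² + (y − 67.1)² = 241.57².
Subtracting the Site 0 equation from the Site 1 and Site 2 equations removes the quadratic terms:
220.4 x − 163.0 y = 13924.15
-0.4 x − 130.4 y = -12610.38
Solving the 2×2 system: x ≈ 134.4, y ≈ 96.3 km.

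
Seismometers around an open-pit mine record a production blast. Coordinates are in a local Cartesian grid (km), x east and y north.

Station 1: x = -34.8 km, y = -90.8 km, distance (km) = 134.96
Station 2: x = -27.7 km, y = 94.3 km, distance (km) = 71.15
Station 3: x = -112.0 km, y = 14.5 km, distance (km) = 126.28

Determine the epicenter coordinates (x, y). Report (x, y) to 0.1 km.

x ≈ 12.5 km, y ≈ 35.6 km

Circle about each station: (x + 34.8)² + (y + 90.8)² = 134.96²; (x + 27.7)² + (y − 94.3)² = 71.15²; (x + 112.0)² + (y − 14.5)² = 126.28².
Subtracting the Station 1 equation from the Station 2 and Station 3 equations removes the quadratic terms:
14.2 x + 370.2 y = 13355.98
-154.4 x + 210.6 y = 5566.13
Solving the 2×2 system: x ≈ 12.5, y ≈ 35.6 km.
Check against Station 1 (with the unrounded x, y): √((x + 34.8)²+(y + 90.8)²) = 134.96 ≈ 134.96 km. ✓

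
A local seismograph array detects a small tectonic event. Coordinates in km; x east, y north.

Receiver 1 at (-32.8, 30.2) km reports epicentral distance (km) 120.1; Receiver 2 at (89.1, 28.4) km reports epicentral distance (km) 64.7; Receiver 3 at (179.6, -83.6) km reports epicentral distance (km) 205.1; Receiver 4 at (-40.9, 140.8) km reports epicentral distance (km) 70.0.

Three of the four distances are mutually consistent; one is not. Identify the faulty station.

Solve using three stations at a time. Using Receiver 1, Receiver 2, Receiver 3 (subtract circle equations pairwise → linear system) gives (x, y) ≈ (71.0, 90.4).
Distances from that point to each station vs reported:
  Receiver 1: calculated 120.0 vs reported 120.1 → residual 0.1 km
  Receiver 2: calculated 64.5 vs reported 64.7 → residual 0.2 km
  Receiver 3: calculated 205.0 vs reported 205.1 → residual 0.1 km
  Receiver 4: calculated 122.8 vs reported 70.0 → residual 52.8 km
Receiver 1, Receiver 2, Receiver 3 are mutually consistent (residuals ≈ 0); Receiver 4 is off by 52.8 km.

Receiver 4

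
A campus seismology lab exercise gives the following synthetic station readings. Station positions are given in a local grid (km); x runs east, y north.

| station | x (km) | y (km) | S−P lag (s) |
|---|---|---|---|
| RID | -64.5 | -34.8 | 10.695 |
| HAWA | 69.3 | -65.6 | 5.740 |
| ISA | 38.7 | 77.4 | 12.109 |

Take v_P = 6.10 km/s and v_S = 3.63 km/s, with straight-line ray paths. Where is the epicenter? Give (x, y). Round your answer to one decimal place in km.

Distance from S−P lag: d = Δt · v_P v_S / (v_P − v_S) = Δt · (6.10·3.63)/(6.10−3.63) ≈ 8.9648·Δt.
So d_RID = 95.88, d_HAWA = 51.46, d_ISA = 108.55 km.
Circle about each station: (x + 64.5)² + (y + 34.8)² = 95.88²; (x − 69.3)² + (y + 65.6)² = 51.46²; (x − 38.7)² + (y − 77.4)² = 108.55².
Subtracting pairs of circle equations eliminates x²+y² and gives linear equations (the radical axes):
267.6 x − 61.6 y = 10279.40
206.4 x + 224.4 y = -472.97
Solving the 2×2 system: x ≈ 31.3, y ≈ -30.9 km.

x ≈ 31.3 km, y ≈ -30.9 km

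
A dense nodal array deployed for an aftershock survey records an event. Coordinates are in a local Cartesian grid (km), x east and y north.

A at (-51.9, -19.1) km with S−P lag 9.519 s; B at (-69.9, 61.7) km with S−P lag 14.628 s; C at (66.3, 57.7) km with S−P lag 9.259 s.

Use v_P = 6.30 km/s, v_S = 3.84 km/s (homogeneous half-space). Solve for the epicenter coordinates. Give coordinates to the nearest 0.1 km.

Distance from S−P lag: d = Δt · v_P v_S / (v_P − v_S) = Δt · (6.30·3.84)/(6.30−3.84) ≈ 9.8341·Δt.
So d_A = 93.61, d_B = 143.85, d_C = 91.05 km.
Circle about each station: (x + 51.9)² + (y + 19.1)² = 93.61²; (x + 69.9)² + (y − 61.7)² = 143.85²; (x − 66.3)² + (y − 57.7)² = 91.05².
Subtracting the A equation from the B and C equations removes the quadratic terms:
-36.0 x + 161.6 y = -6295.51
236.4 x + 153.6 y = 5139.29
Solving the 2×2 system: x ≈ 41.1, y ≈ -29.8 km.

(41.1, -29.8)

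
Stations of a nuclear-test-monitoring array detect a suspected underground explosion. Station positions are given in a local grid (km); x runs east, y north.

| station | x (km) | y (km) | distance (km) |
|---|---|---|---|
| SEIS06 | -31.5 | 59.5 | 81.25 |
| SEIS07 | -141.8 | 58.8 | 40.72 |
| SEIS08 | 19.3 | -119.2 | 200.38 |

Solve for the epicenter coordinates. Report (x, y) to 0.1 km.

-108.9 km east, 34.8 km north

Circle about each station: (x + 31.5)² + (y − 59.5)² = 81.25²; (x + 141.8)² + (y − 58.8)² = 40.72²; (x − 19.3)² + (y + 119.2)² = 200.38².
Subtracting pairs of circle equations eliminates x²+y² and gives linear equations (the radical axes):
-220.6 x − 1.4 y = 23975.62
101.6 x − 357.4 y = -23501.95
Solving the 2×2 system: x ≈ -108.9, y ≈ 34.8 km.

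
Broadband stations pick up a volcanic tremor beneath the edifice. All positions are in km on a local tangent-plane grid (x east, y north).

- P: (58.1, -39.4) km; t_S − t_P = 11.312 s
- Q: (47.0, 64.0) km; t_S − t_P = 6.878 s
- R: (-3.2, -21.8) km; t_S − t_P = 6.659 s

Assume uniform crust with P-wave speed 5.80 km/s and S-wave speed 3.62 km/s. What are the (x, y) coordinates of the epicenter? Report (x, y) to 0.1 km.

-15.2 km east, 41.2 km north

Distance from S−P lag: d = Δt · v_P v_S / (v_P − v_S) = Δt · (5.80·3.62)/(5.80−3.62) ≈ 9.6312·Δt.
So d_P = 108.95, d_Q = 66.24, d_R = 64.13 km.
Circle about each station: (x − 58.1)² + (y + 39.4)² = 108.95²; (x − 47.0)² + (y − 64.0)² = 66.24²; (x + 3.2)² + (y + 21.8)² = 64.13².
Subtracting pairs of circle equations eliminates x²+y² and gives linear equations (the radical axes):
-22.2 x + 206.8 y = 8859.39
-122.6 x + 35.2 y = 3314.96
Solving the 2×2 system: x ≈ -15.2, y ≈ 41.2 km.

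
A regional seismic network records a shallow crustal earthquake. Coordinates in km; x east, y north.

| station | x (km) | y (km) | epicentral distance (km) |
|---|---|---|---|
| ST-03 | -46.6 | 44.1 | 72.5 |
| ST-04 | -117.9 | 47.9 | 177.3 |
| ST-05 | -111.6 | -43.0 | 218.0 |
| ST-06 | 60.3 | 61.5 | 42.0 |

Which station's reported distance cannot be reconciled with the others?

ST-03

Solve using three stations at a time. Using ST-04, ST-05, ST-06 (subtract circle equations pairwise → linear system) gives (x, y) ≈ (50.8, 102.4).
Distances from that point to each station vs reported:
  ST-03: calculated 113.5 vs reported 72.5 → residual 41.0 km
  ST-04: calculated 177.3 vs reported 177.3 → residual 0.0 km
  ST-05: calculated 218.0 vs reported 218.0 → residual 0.0 km
  ST-06: calculated 42.0 vs reported 42.0 → residual 0.0 km
ST-04, ST-05, ST-06 are mutually consistent (residuals ≈ 0); ST-03 is off by 41.0 km.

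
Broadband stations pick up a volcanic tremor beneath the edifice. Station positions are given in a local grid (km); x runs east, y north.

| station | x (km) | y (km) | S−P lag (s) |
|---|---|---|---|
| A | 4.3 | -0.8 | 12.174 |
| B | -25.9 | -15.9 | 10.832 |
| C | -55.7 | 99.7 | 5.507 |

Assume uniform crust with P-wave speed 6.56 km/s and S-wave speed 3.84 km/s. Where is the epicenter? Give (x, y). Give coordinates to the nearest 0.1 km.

Distance from S−P lag: d = Δt · v_P v_S / (v_P − v_S) = Δt · (6.56·3.84)/(6.56−3.84) ≈ 9.2612·Δt.
So d_A = 112.75, d_B = 100.32, d_C = 51.00 km.
Circle about each station: (x − 4.3)² + (y + 0.8)² = 112.75²; (x + 25.9)² + (y + 15.9)² = 100.32²; (x + 55.7)² + (y − 99.7)² = 51.00².
Subtracting pairs of circle equations eliminates x²+y² and gives linear equations (the radical axes):
-60.4 x − 30.2 y = 3552.95
-120.0 x + 201.0 y = 23135.01
Solving the 2×2 system: x ≈ -89.6, y ≈ 61.6 km.
Check against A (with the unrounded x, y): √((x − 4.3)²+(y + 0.8)²) = 112.76 ≈ 112.75 km. ✓

-89.6 km east, 61.6 km north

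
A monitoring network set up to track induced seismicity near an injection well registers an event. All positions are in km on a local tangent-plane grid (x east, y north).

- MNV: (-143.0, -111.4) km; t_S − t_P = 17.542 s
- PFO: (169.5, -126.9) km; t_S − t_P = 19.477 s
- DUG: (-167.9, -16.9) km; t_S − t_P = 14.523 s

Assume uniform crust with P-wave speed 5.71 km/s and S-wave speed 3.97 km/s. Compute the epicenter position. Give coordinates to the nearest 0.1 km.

Distance from S−P lag: d = Δt · v_P v_S / (v_P − v_S) = Δt · (5.71·3.97)/(5.71−3.97) ≈ 13.0280·Δt.
So d_MNV = 228.54, d_PFO = 253.75, d_DUG = 189.21 km.
Circle about each station: (x + 143.0)² + (y + 111.4)² = 228.54²; (x − 169.5)² + (y + 126.9)² = 253.75²; (x + 167.9)² + (y + 16.9)² = 189.21².
Subtracting the MNV equation from the PFO and DUG equations removes the quadratic terms:
625.0 x − 31.0 y = -183.63
-49.8 x + 189.0 y = 12047.17
Solving the 2×2 system: x ≈ 2.9, y ≈ 64.5 km.
Check against MNV (with the unrounded x, y): √((x + 143.0)²+(y + 111.4)²) = 228.54 ≈ 228.54 km. ✓

(2.9, 64.5)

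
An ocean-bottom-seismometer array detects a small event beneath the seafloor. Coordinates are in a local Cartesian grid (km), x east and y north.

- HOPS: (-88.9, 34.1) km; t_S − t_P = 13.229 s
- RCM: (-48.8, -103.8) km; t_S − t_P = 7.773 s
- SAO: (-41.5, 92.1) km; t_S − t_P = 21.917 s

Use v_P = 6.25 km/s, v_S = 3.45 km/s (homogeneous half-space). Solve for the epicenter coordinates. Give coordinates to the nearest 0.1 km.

Distance from S−P lag: d = Δt · v_P v_S / (v_P − v_S) = Δt · (6.25·3.45)/(6.25−3.45) ≈ 7.7009·Δt.
So d_HOPS = 101.88, d_RCM = 59.86, d_SAO = 168.78 km.
Circle about each station: (x + 88.9)² + (y − 34.1)² = 101.88²; (x + 48.8)² + (y + 103.8)² = 59.86²; (x + 41.5)² + (y − 92.1)² = 168.78².
Subtracting the HOPS equation from the RCM and SAO equations removes the quadratic terms:
80.2 x − 275.8 y = 10886.17
94.8 x + 116.0 y = -16968.51
Solving the 2×2 system: x ≈ -96.4, y ≈ -67.5 km.
Check against HOPS (with the unrounded x, y): √((x + 88.9)²+(y − 34.1)²) = 101.88 ≈ 101.88 km. ✓

-96.4 km east, -67.5 km north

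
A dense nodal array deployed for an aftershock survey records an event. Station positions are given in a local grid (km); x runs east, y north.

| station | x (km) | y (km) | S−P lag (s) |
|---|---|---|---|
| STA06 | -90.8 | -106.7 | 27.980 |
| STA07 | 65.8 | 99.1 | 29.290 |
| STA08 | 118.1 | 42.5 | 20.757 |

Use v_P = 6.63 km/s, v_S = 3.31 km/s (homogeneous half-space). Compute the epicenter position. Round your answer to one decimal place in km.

Distance from S−P lag: d = Δt · v_P v_S / (v_P − v_S) = Δt · (6.63·3.31)/(6.63−3.31) ≈ 6.6100·Δt.
So d_STA06 = 184.95, d_STA07 = 193.61, d_STA08 = 137.20 km.
Circle about each station: (x + 90.8)² + (y + 106.7)² = 184.95²; (x − 65.8)² + (y − 99.1)² = 193.61²; (x − 118.1)² + (y − 42.5)² = 137.20².
Subtracting the STA06 equation from the STA07 and STA08 equations removes the quadratic terms:
313.2 x + 411.6 y = -8757.41
417.8 x + 298.4 y = 11506.99
Solving the 2×2 system: x ≈ 93.6, y ≈ -92.5 km.

93.6 km east, -92.5 km north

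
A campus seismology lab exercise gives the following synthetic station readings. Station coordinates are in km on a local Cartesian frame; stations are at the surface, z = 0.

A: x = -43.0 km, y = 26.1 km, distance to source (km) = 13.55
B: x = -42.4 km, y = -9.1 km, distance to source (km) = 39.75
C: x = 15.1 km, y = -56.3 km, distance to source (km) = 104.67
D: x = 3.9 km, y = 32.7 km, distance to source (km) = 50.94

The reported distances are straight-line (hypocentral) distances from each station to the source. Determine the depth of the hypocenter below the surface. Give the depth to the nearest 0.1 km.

z ≈ 13.2 km

Each station gives a sphere (x−x_i)² + (y−y_i)² + z² = d_i² (stations at z=0).
Subtracting the A sphere from B and C: z² cancels, leaving linear equations in x and y:
1.2 x − 70.4 y = -2046.10
116.2 x − 164.8 y = -9904.72
Solving: x ≈ -45.109, y ≈ 28.295 km (keep extra digits for the depth step; rounded: -45.1, 28.3).
Then from the A sphere: z² = 13.55² − (x + 43.0)² − (y − 26.1)² with x = -45.109, y = 28.295, so z ≈ 13.204 ≈ 13.2 km.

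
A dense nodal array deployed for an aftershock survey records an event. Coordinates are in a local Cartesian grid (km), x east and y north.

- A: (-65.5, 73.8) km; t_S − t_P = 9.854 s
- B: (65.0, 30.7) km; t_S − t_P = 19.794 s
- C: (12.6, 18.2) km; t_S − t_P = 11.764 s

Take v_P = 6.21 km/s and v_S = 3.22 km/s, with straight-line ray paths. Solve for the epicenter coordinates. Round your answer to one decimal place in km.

Distance from S−P lag: d = Δt · v_P v_S / (v_P − v_S) = Δt · (6.21·3.22)/(6.21−3.22) ≈ 6.6877·Δt.
So d_A = 65.90, d_B = 132.38, d_C = 78.67 km.
Circle about each station: (x + 65.5)² + (y − 73.8)² = 65.90²; (x − 65.0)² + (y − 30.7)² = 132.38²; (x − 12.6)² + (y − 18.2)² = 78.67².
Subtracting the A equation from the B and C equations removes the quadratic terms:
261.0 x − 86.2 y = -17750.85
156.2 x − 111.2 y = -11092.85
Solving the 2×2 system: x ≈ -65.4, y ≈ 7.9 km.

-65.4 km east, 7.9 km north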